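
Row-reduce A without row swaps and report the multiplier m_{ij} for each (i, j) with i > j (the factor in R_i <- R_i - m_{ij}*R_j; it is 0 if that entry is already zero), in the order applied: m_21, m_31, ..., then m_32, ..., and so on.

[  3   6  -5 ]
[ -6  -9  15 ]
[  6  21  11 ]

multipliers: -2, 2, 3

Forward elimination:
R2 <- R2 - (-2)*R1:  [ 0  3  5 ]
R3 <- R3 - (2)*R1:  [  0   9  21 ]
R3 <- R3 - (3)*R2:  [ 0  0  6 ]
Multipliers (in order of application): m_{21} = -2, m_{31} = 2, m_{32} = 3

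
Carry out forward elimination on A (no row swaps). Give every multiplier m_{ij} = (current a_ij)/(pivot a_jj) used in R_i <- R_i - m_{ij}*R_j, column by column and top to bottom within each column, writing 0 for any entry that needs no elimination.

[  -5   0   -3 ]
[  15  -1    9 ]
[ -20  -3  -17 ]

multipliers: -3, 4, 3

Forward elimination:
R2 <- R2 - (-3)*R1:  [  0  -1   0 ]
R3 <- R3 - (4)*R1:  [  0  -3  -5 ]
R3 <- R3 - (3)*R2:  [  0   0  -5 ]
Multipliers (in order of application): m_{21} = -3, m_{31} = 4, m_{32} = 3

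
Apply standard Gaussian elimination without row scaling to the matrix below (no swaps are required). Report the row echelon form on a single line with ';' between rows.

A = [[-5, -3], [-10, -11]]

Forward elimination:
R2 <- R2 - (2)*R1:  [  0  -5 ]
Row echelon form:
[ -5  -3 ]
[  0  -5 ]

REF = [-5 -3; 0 -5]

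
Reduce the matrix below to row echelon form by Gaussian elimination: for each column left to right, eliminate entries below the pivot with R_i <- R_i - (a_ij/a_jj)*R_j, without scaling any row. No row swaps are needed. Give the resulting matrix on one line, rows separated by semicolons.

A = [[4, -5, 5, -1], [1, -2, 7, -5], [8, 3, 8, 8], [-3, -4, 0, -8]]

REF = [4 -5 5 -1; 0 -3/4 23/4 -19/4; 0 0 293/3 -217/3; 0 0 0 -262/293]

Forward elimination:
R2 <- R2 - (1/4)*R1:  [     0   -3/4   23/4  -19/4 ]
R3 <- R3 - (2)*R1:  [  0  13  -2  10 ]
R4 <- R4 - (-3/4)*R1:  [     0  -31/4   15/4  -35/4 ]
R3 <- R3 - (-52/3)*R2:  [      0       0   293/3  -217/3 ]
R4 <- R4 - (31/3)*R2:  [      0       0  -167/3   121/3 ]
R4 <- R4 - (-167/293)*R3:  [        0         0         0  -262/293 ]
Row echelon form:
[ 4    -5      5        -1 ]
[ 0  -3/4   23/4     -19/4 ]
[ 0     0  293/3    -217/3 ]
[ 0     0      0  -262/293 ]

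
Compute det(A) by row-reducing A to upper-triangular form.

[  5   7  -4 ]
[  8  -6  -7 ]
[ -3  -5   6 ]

Forward elimination:
R2 <- R2 - (8/5)*R1:  [     0  -86/5   -3/5 ]
R3 <- R3 - (-3/5)*R1:  [    0  -4/5  18/5 ]
R3 <- R3 - (2/43)*R2:  [      0       0  156/43 ]
Upper-triangular form:
[ 5      7      -4 ]
[ 0  -86/5    -3/5 ]
[ 0      0  156/43 ]
det(A) = (-1)^0 * (5) * (-86/5) * (156/43) = -312  (0 row swaps -> sign +1)

det(A) = -312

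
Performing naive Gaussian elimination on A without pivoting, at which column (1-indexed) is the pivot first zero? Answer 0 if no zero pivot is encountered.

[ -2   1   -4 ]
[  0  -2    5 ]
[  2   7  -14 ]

Naive forward elimination:
R3 <- R3 - (-1)*R1:  [   0    8  -18 ]
R3 <- R3 - (-4)*R2:  [ 0  0  2 ]
All pivots nonzero; naive elimination completes without hitting a zero pivot.

first zero-pivot column = 0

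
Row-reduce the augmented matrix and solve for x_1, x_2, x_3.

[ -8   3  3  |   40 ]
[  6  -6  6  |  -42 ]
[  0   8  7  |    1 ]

Forward elimination on [A|b]:
R2 <- R2 - (-3/4)*R1:  [     0  -15/4   33/4    -12 ]
R3 <- R3 - (-32/15)*R2:  [      0       0   123/5  -123/5 ]
Row echelon form:
[ -8      3      3  |      40 ]
[  0  -15/4   33/4  |     -12 ]
[  0      0  123/5  |  -123/5 ]
Back-substitution:
x_3 = (-123/5) / (123/5) = -1
x_2 = (-12 - (33/4)*(-1)) / (-15/4) = 1
x_1 = (40 - (3)*(1) - (3)*(-1)) / -8 = -5

(-5, 1, -1)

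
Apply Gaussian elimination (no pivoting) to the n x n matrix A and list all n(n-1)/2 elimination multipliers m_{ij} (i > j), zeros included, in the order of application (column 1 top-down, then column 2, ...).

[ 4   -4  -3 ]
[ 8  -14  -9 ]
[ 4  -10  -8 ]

multipliers: 2, 1, 1

Forward elimination:
R2 <- R2 - (2)*R1:  [  0  -6  -3 ]
R3 <- R3 - (1)*R1:  [  0  -6  -5 ]
R3 <- R3 - (1)*R2:  [  0   0  -2 ]
Multipliers (in order of application): m_{21} = 2, m_{31} = 1, m_{32} = 1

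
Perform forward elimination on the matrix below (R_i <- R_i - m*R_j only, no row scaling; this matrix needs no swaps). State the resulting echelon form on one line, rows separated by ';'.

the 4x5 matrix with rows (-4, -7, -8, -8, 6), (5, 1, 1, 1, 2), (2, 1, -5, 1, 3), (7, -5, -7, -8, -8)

Forward elimination:
R2 <- R2 - (-5/4)*R1:  [     0  -31/4     -9     -9   19/2 ]
R3 <- R3 - (-1/2)*R1:  [    0  -5/2    -9    -3     6 ]
R4 <- R4 - (-7/4)*R1:  [     0  -69/4    -21    -22    5/2 ]
R3 <- R3 - (10/31)*R2:  [       0        0  -189/31    -3/31    91/31 ]
R4 <- R4 - (69/31)*R2:  [       0        0   -30/31   -61/31  -578/31 ]
R4 <- R4 - (10/63)*R3:  [      0       0       0  -41/21  -172/9 ]
Row echelon form:
[ -4     -7       -8      -8       6 ]
[  0  -31/4       -9      -9    19/2 ]
[  0      0  -189/31   -3/31   91/31 ]
[  0      0        0  -41/21  -172/9 ]

REF = [-4 -7 -8 -8 6; 0 -31/4 -9 -9 19/2; 0 0 -189/31 -3/31 91/31; 0 0 0 -41/21 -172/9]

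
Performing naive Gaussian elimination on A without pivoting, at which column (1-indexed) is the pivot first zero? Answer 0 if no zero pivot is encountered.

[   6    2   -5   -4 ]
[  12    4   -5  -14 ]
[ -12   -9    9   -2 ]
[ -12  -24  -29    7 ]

Naive forward elimination:
R2 <- R2 - (2)*R1:  [  0   0   5  -6 ]
R3 <- R3 - (-2)*R1:  [   0   -5   -1  -10 ]
R4 <- R4 - (-2)*R1:  [   0  -20  -39   -1 ]
Matrix at this point:
[ 6    2   -5   -4 ]
[ 0    0    5   -6 ]
[ 0   -5   -1  -10 ]
[ 0  -20  -39   -1 ]
Pivot entry (2,2) is zero but row 3 has -5 in column 2 -> naive elimination stops; a row interchange (e.g. R2 <-> R3) would be required here.

first zero-pivot column = 2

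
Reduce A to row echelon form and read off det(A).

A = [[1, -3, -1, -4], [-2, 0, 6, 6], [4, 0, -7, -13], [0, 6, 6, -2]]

Forward elimination:
R2 <- R2 - (-2)*R1:  [  0  -6   4  -2 ]
R3 <- R3 - (4)*R1:  [  0  12  -3   3 ]
R3 <- R3 - (-2)*R2:  [  0   0   5  -1 ]
R4 <- R4 - (-1)*R2:  [  0   0  10  -4 ]
R4 <- R4 - (2)*R3:  [  0   0   0  -2 ]
Upper-triangular form:
[ 1  -3  -1  -4 ]
[ 0  -6   4  -2 ]
[ 0   0   5  -1 ]
[ 0   0   0  -2 ]
det(A) = (-1)^0 * (1) * (-6) * (5) * (-2) = 60  (0 row swaps -> sign +1)

det(A) = 60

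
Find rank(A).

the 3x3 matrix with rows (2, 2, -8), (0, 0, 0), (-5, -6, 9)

rank(A) = 2

Row reduction:
R3 <- R3 - (-5/2)*R1:  [   0   -1  -11 ]
R2 <-> R3   (pivot in column 2 was zero)
[ 2   2   -8 ]
[ 0  -1  -11 ]
[ 0   0    0 ]
Row echelon form:
[ 2   2   -8 ]
[ 0  -1  -11 ]
[ 0   0    0 ]
Nonzero rows / pivot columns: 2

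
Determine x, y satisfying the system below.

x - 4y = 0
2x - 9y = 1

Forward elimination on [A|b]:
R2 <- R2 - (2)*R1:  [  0  -1   1 ]
Row echelon form:
[ 1  -4  |  0 ]
[ 0  -1  |  1 ]
Back-substitution:
y = (1) / -1 = -1
x = (0 - (-4)*(-1)) / 1 = -4

(-4, -1)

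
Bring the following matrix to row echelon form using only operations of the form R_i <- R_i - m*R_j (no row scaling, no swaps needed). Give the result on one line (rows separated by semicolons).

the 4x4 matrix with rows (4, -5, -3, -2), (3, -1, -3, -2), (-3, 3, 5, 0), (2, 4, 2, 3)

REF = [4 -5 -3 -2; 0 11/4 -3/4 -1/2; 0 0 28/11 -18/11; 0 0 0 60/7]

Forward elimination:
R2 <- R2 - (3/4)*R1:  [    0  11/4  -3/4  -1/2 ]
R3 <- R3 - (-3/4)*R1:  [    0  -3/4  11/4  -3/2 ]
R4 <- R4 - (1/2)*R1:  [    0  13/2   7/2     4 ]
R3 <- R3 - (-3/11)*R2:  [      0       0   28/11  -18/11 ]
R4 <- R4 - (26/11)*R2:  [     0      0  58/11  57/11 ]
R4 <- R4 - (29/14)*R3:  [    0     0     0  60/7 ]
Row echelon form:
[ 4    -5     -3      -2 ]
[ 0  11/4   -3/4    -1/2 ]
[ 0     0  28/11  -18/11 ]
[ 0     0      0    60/7 ]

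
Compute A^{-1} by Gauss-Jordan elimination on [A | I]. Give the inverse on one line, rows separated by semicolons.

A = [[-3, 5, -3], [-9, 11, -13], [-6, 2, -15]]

Gauss-Jordan on [A | I]:
R1 <- (1/-3)*R1:  [    1  -5/3     1  |  -1/3     0     0 ]
R2 <- R2 - (-9)*R1:  [  0  -4  -4  |  -3   1   0 ]
R3 <- R3 - (-6)*R1:  [  0  -8  -9  |  -2   0   1 ]
R2 <- (1/-4)*R2:  [    0     1     1  |   3/4  -1/4     0 ]
R1 <- R1 - (-5/3)*R2:  [     1      0    8/3  |  11/12  -5/12      0 ]
R3 <- R3 - (-8)*R2:  [  0   0  -1  |   4  -2   1 ]
R3 <- (1/-1)*R3:  [  0   0   1  |  -4   2  -1 ]
R1 <- R1 - (8/3)*R3:  [      1       0       0  |  139/12   -23/4     8/3 ]
R2 <- R2 - (1)*R3:  [    0     1     0  |  19/4  -9/4     1 ]
Right block of [I | A^{-1}] is the inverse:
[ 139/12  -23/4  8/3 ]
[   19/4   -9/4    1 ]
[     -4      2   -1 ]

inverse = [139/12 -23/4 8/3; 19/4 -9/4 1; -4 2 -1]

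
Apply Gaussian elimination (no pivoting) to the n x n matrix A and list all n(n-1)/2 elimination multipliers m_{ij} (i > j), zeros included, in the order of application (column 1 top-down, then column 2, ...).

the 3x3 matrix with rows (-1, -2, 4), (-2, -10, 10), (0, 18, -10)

Forward elimination:
R2 <- R2 - (2)*R1:  [  0  -6   2 ]
R3: entry in column 1 is already 0 -> m_{31} = 0 (no row operation needed)
R3 <- R3 - (-3)*R2:  [  0   0  -4 ]
Multipliers (in order of application): m_{21} = 2, m_{31} = 0, m_{32} = -3

multipliers: 2, 0, -3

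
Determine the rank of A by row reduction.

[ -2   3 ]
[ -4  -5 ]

Row reduction:
R2 <- R2 - (2)*R1:  [   0  -11 ]
Row echelon form:
[ -2    3 ]
[  0  -11 ]
Nonzero rows / pivot columns: 2

rank(A) = 2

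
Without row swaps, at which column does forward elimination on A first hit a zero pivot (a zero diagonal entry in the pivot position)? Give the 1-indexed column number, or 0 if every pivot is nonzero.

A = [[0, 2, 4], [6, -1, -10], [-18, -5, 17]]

Naive forward elimination:
Pivot entry (1,1) is zero but row 2 has 6 in column 1 -> naive elimination stops; a row interchange (e.g. R1 <-> R2) would be required here.

first zero-pivot column = 1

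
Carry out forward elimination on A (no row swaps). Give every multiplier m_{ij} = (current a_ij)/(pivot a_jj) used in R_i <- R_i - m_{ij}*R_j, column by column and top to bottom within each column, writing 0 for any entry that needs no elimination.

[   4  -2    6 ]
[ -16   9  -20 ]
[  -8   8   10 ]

Forward elimination:
R2 <- R2 - (-4)*R1:  [ 0  1  4 ]
R3 <- R3 - (-2)*R1:  [  0   4  22 ]
R3 <- R3 - (4)*R2:  [ 0  0  6 ]
Multipliers (in order of application): m_{21} = -4, m_{31} = -2, m_{32} = 4

multipliers: -4, -2, 4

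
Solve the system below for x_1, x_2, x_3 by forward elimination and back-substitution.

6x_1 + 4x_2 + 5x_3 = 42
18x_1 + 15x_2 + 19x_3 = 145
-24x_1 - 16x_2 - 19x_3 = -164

(3, 1, 4)

Forward elimination on [A|b]:
R2 <- R2 - (3)*R1:  [  0   3   4  19 ]
R3 <- R3 - (-4)*R1:  [ 0  0  1  4 ]
Row echelon form:
[ 6  4  5  |  42 ]
[ 0  3  4  |  19 ]
[ 0  0  1  |   4 ]
Back-substitution:
x_3 = (4) / 1 = 4
x_2 = (19 - (4)*(4)) / 3 = 1
x_1 = (42 - (4)*(1) - (5)*(4)) / 6 = 3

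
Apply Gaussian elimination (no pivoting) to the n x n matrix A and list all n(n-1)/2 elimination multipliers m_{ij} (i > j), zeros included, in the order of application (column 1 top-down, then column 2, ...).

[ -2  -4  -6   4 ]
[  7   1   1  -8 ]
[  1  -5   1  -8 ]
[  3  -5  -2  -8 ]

multipliers: -7/2, -1/2, -3/2, 7/13, 11/13, 77/114

Forward elimination:
R2 <- R2 - (-7/2)*R1:  [   0  -13  -20    6 ]
R3 <- R3 - (-1/2)*R1:  [  0  -7  -2  -6 ]
R4 <- R4 - (-3/2)*R1:  [   0  -11  -11   -2 ]
R3 <- R3 - (7/13)*R2:  [       0        0   114/13  -120/13 ]
R4 <- R4 - (11/13)*R2:  [      0       0   77/13  -92/13 ]
R4 <- R4 - (77/114)*R3:  [      0       0       0  -16/19 ]
Multipliers (in order of application): m_{21} = -7/2, m_{31} = -1/2, m_{41} = -3/2, m_{32} = 7/13, m_{42} = 11/13, m_{43} = 77/114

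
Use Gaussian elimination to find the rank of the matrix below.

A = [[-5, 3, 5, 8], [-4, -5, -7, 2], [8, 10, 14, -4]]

rank(A) = 2

Row reduction:
R2 <- R2 - (4/5)*R1:  [     0  -37/5    -11  -22/5 ]
R3 <- R3 - (-8/5)*R1:  [    0  74/5    22  44/5 ]
R3 <- R3 - (-2)*R2:  [ 0  0  0  0 ]
Row echelon form:
[ -5      3    5      8 ]
[  0  -37/5  -11  -22/5 ]
[  0      0    0      0 ]
Nonzero rows / pivot columns: 2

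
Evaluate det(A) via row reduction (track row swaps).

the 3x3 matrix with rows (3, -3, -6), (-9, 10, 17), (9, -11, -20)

Forward elimination:
R2 <- R2 - (-3)*R1:  [  0   1  -1 ]
R3 <- R3 - (3)*R1:  [  0  -2  -2 ]
R3 <- R3 - (-2)*R2:  [  0   0  -4 ]
Upper-triangular form:
[ 3  -3  -6 ]
[ 0   1  -1 ]
[ 0   0  -4 ]
det(A) = (-1)^0 * (3) * (1) * (-4) = -12  (0 row swaps -> sign +1)

det(A) = -12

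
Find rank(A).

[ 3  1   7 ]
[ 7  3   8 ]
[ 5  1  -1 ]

rank(A) = 3

Row reduction:
R2 <- R2 - (7/3)*R1:  [     0    2/3  -25/3 ]
R3 <- R3 - (5/3)*R1:  [     0   -2/3  -38/3 ]
R3 <- R3 - (-1)*R2:  [   0    0  -21 ]
Row echelon form:
[ 3    1      7 ]
[ 0  2/3  -25/3 ]
[ 0    0    -21 ]
Nonzero rows / pivot columns: 3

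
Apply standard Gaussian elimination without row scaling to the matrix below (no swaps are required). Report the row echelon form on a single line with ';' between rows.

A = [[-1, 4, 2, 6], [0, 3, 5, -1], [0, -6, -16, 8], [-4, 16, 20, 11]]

REF = [-1 4 2 6; 0 3 5 -1; 0 0 -6 6; 0 0 0 -1]

Forward elimination:
R4 <- R4 - (4)*R1:  [   0    0   12  -13 ]
R3 <- R3 - (-2)*R2:  [  0   0  -6   6 ]
R4 <- R4 - (-2)*R3:  [  0   0   0  -1 ]
Row echelon form:
[ -1  4   2   6 ]
[  0  3   5  -1 ]
[  0  0  -6   6 ]
[  0  0   0  -1 ]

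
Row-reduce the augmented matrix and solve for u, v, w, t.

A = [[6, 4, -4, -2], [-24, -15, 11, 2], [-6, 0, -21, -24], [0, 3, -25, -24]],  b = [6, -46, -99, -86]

(0, 3, -1, 5)

Forward elimination on [A|b]:
R2 <- R2 - (-4)*R1:  [   0    1   -5   -6  -22 ]
R3 <- R3 - (-1)*R1:  [   0    4  -25  -26  -93 ]
R3 <- R3 - (4)*R2:  [  0   0  -5  -2  -5 ]
R4 <- R4 - (3)*R2:  [   0    0  -10   -6  -20 ]
R4 <- R4 - (2)*R3:  [   0    0    0   -2  -10 ]
Row echelon form:
[ 6  4  -4  -2  |    6 ]
[ 0  1  -5  -6  |  -22 ]
[ 0  0  -5  -2  |   -5 ]
[ 0  0   0  -2  |  -10 ]
Back-substitution:
t = (-10) / -2 = 5
w = (-5 - (-2)*(5)) / -5 = -1
v = (-22 - (-5)*(-1) - (-6)*(5)) / 1 = 3
u = (6 - (4)*(3) - (-4)*(-1) - (-2)*(5)) / 6 = 0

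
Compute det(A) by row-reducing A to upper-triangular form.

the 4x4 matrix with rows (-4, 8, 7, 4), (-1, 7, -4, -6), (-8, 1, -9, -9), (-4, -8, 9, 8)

det(A) = -2348

Forward elimination:
R2 <- R2 - (1/4)*R1:  [     0      5  -23/4     -7 ]
R3 <- R3 - (2)*R1:  [   0  -15  -23  -17 ]
R4 <- R4 - (1)*R1:  [   0  -16    2    4 ]
R3 <- R3 - (-3)*R2:  [      0       0  -161/4     -38 ]
R4 <- R4 - (-16/5)*R2:  [     0      0  -82/5  -92/5 ]
R4 <- R4 - (328/805)*R3:  [         0          0          0  -2348/805 ]
Upper-triangular form:
[ -4  8       7          4 ]
[  0  5   -23/4         -7 ]
[  0  0  -161/4        -38 ]
[  0  0       0  -2348/805 ]
det(A) = (-1)^0 * (-4) * (5) * (-161/4) * (-2348/805) = -2348  (0 row swaps -> sign +1)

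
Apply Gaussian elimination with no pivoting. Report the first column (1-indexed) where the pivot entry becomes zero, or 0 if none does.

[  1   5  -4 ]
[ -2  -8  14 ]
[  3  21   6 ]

Naive forward elimination:
R2 <- R2 - (-2)*R1:  [ 0  2  6 ]
R3 <- R3 - (3)*R1:  [  0   6  18 ]
R3 <- R3 - (3)*R2:  [ 0  0  0 ]
Matrix at this point:
[ 1  5  -4 ]
[ 0  2   6 ]
[ 0  0   0 ]
Pivot entry (3,3) in the last row is zero and there are no rows below to swap with -> zero pivot in column 3 (A is singular).

first zero-pivot column = 3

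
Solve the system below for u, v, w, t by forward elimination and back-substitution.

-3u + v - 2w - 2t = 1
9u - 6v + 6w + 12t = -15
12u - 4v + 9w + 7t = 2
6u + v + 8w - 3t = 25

(-1, -2, 3, -3)

Forward elimination on [A|b]:
R2 <- R2 - (-3)*R1:  [   0   -3    0    6  -12 ]
R3 <- R3 - (-4)*R1:  [  0   0   1  -1   6 ]
R4 <- R4 - (-2)*R1:  [  0   3   4  -7  27 ]
R4 <- R4 - (-1)*R2:  [  0   0   4  -1  15 ]
R4 <- R4 - (4)*R3:  [  0   0   0   3  -9 ]
Row echelon form:
[ -3   1  -2  -2  |    1 ]
[  0  -3   0   6  |  -12 ]
[  0   0   1  -1  |    6 ]
[  0   0   0   3  |   -9 ]
Back-substitution:
t = (-9) / 3 = -3
w = (6 - (-1)*(-3)) / 1 = 3
v = (-12 - (6)*(-3)) / -3 = -2
u = (1 - (1)*(-2) - (-2)*(3) - (-2)*(-3)) / -3 = -1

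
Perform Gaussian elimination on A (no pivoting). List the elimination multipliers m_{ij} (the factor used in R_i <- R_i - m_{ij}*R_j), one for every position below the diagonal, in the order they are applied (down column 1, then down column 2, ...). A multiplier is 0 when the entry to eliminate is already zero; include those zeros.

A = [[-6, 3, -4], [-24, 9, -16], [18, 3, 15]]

Forward elimination:
R2 <- R2 - (4)*R1:  [  0  -3   0 ]
R3 <- R3 - (-3)*R1:  [  0  12   3 ]
R3 <- R3 - (-4)*R2:  [ 0  0  3 ]
Multipliers (in order of application): m_{21} = 4, m_{31} = -3, m_{32} = -4

multipliers: 4, -3, -4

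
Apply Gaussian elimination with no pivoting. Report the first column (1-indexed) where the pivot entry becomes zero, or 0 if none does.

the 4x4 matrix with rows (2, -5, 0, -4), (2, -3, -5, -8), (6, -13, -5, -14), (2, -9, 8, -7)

first zero-pivot column = 3

Naive forward elimination:
R2 <- R2 - (1)*R1:  [  0   2  -5  -4 ]
R3 <- R3 - (3)*R1:  [  0   2  -5  -2 ]
R4 <- R4 - (1)*R1:  [  0  -4   8  -3 ]
R3 <- R3 - (1)*R2:  [ 0  0  0  2 ]
R4 <- R4 - (-2)*R2:  [   0    0   -2  -11 ]
Matrix at this point:
[ 2  -5   0   -4 ]
[ 0   2  -5   -4 ]
[ 0   0   0    2 ]
[ 0   0  -2  -11 ]
Pivot entry (3,3) is zero but row 4 has -2 in column 3 -> naive elimination stops; a row interchange (e.g. R3 <-> R4) would be required here.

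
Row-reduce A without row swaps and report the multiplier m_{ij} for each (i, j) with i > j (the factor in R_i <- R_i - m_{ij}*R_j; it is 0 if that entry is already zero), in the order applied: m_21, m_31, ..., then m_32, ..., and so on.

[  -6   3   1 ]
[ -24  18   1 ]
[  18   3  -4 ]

Forward elimination:
R2 <- R2 - (4)*R1:  [  0   6  -3 ]
R3 <- R3 - (-3)*R1:  [  0  12  -1 ]
R3 <- R3 - (2)*R2:  [ 0  0  5 ]
Multipliers (in order of application): m_{21} = 4, m_{31} = -3, m_{32} = 2

multipliers: 4, -3, 2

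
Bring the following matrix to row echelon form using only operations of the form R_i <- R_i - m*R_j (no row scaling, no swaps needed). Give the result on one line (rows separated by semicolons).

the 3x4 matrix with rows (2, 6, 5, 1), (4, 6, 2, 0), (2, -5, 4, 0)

Forward elimination:
R2 <- R2 - (2)*R1:  [  0  -6  -8  -2 ]
R3 <- R3 - (1)*R1:  [   0  -11   -1   -1 ]
R3 <- R3 - (11/6)*R2:  [    0     0  41/3   8/3 ]
Row echelon form:
[ 2   6     5    1 ]
[ 0  -6    -8   -2 ]
[ 0   0  41/3  8/3 ]

REF = [2 6 5 1; 0 -6 -8 -2; 0 0 41/3 8/3]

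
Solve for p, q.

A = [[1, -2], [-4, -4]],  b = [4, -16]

Forward elimination on [A|b]:
R2 <- R2 - (-4)*R1:  [   0  -12    0 ]
Row echelon form:
[ 1   -2  |  4 ]
[ 0  -12  |  0 ]
Back-substitution:
q = (0) / -12 = 0
p = (4 - (-2)*(0)) / 1 = 4

(4, 0)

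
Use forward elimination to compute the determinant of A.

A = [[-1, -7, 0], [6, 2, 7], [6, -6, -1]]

det(A) = -376

Forward elimination:
R2 <- R2 - (-6)*R1:  [   0  -40    7 ]
R3 <- R3 - (-6)*R1:  [   0  -48   -1 ]
R3 <- R3 - (6/5)*R2:  [     0      0  -47/5 ]
Upper-triangular form:
[ -1   -7      0 ]
[  0  -40      7 ]
[  0    0  -47/5 ]
det(A) = (-1)^0 * (-1) * (-40) * (-47/5) = -376  (0 row swaps -> sign +1)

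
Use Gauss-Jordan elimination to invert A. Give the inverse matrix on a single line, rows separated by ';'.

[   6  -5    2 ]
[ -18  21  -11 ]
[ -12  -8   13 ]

Gauss-Jordan on [A | I]:
R1 <- (1/6)*R1:  [    1  -5/6   1/3  |   1/6     0     0 ]
R2 <- R2 - (-18)*R1:  [  0   6  -5  |   3   1   0 ]
R3 <- R3 - (-12)*R1:  [   0  -18   17  |    2    0    1 ]
R2 <- (1/6)*R2:  [    0     1  -5/6  |   1/2   1/6     0 ]
R1 <- R1 - (-5/6)*R2:  [      1       0  -13/36  |    7/12    5/36       0 ]
R3 <- R3 - (-18)*R2:  [  0   0   2  |  11   3   1 ]
R3 <- (1/2)*R3:  [    0     0     1  |  11/2   3/2   1/2 ]
R1 <- R1 - (-13/36)*R3:  [      1       0       0  |  185/72   49/72   13/72 ]
R2 <- R2 - (-5/6)*R3:  [     0      1      0  |  61/12  17/12   5/12 ]
Right block of [I | A^{-1}] is the inverse:
[ 185/72  49/72  13/72 ]
[  61/12  17/12   5/12 ]
[   11/2    3/2    1/2 ]

inverse = [185/72 49/72 13/72; 61/12 17/12 5/12; 11/2 3/2 1/2]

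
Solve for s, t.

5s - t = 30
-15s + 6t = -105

Forward elimination on [A|b]:
R2 <- R2 - (-3)*R1:  [   0    3  -15 ]
Row echelon form:
[ 5  -1  |   30 ]
[ 0   3  |  -15 ]
Back-substitution:
t = (-15) / 3 = -5
s = (30 - (-1)*(-5)) / 5 = 5

(5, -5)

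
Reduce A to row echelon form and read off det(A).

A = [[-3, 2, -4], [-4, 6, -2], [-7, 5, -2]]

Forward elimination:
R2 <- R2 - (4/3)*R1:  [    0  10/3  10/3 ]
R3 <- R3 - (7/3)*R1:  [    0   1/3  22/3 ]
R3 <- R3 - (1/10)*R2:  [ 0  0  7 ]
Upper-triangular form:
[ -3     2    -4 ]
[  0  10/3  10/3 ]
[  0     0     7 ]
det(A) = (-1)^0 * (-3) * (10/3) * (7) = -70  (0 row swaps -> sign +1)

det(A) = -70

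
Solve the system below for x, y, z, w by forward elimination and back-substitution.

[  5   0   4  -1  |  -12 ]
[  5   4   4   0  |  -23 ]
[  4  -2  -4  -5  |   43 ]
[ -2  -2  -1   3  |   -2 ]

(1, -2, -5, -3)

Forward elimination on [A|b]:
R2 <- R2 - (1)*R1:  [   0    4    0    1  -11 ]
R3 <- R3 - (4/5)*R1:  [     0     -2  -36/5  -21/5  263/5 ]
R4 <- R4 - (-2/5)*R1:  [     0     -2    3/5   13/5  -34/5 ]
R3 <- R3 - (-1/2)*R2:  [      0       0   -36/5  -37/10  471/10 ]
R4 <- R4 - (-1/2)*R2:  [       0        0      3/5    31/10  -123/10 ]
R4 <- R4 - (-1/12)*R3:  [     0      0      0  67/24  -67/8 ]
Row echelon form:
[ 5  0      4      -1  |     -12 ]
[ 0  4      0       1  |     -11 ]
[ 0  0  -36/5  -37/10  |  471/10 ]
[ 0  0      0   67/24  |   -67/8 ]
Back-substitution:
w = (-67/8) / (67/24) = -3
z = (471/10 - (-37/10)*(-3)) / (-36/5) = -5
y = (-11 - (1)*(-3)) / 4 = -2
x = (-12 - (4)*(-5) - (-1)*(-3)) / 5 = 1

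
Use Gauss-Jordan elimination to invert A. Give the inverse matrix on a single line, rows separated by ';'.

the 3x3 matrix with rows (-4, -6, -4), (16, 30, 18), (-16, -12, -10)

Gauss-Jordan on [A | I]:
R1 <- (1/-4)*R1:  [    1   3/2     1  |  -1/4     0     0 ]
R2 <- R2 - (16)*R1:  [ 0  6  2  |  4  1  0 ]
R3 <- R3 - (-16)*R1:  [  0  12   6  |  -4   0   1 ]
R2 <- (1/6)*R2:  [   0    1  1/3  |  2/3  1/6    0 ]
R1 <- R1 - (3/2)*R2:  [    1     0   1/2  |  -5/4  -1/4     0 ]
R3 <- R3 - (12)*R2:  [   0    0    2  |  -12   -2    1 ]
R3 <- (1/2)*R3:  [   0    0    1  |   -6   -1  1/2 ]
R1 <- R1 - (1/2)*R3:  [    1     0     0  |   7/4   1/4  -1/4 ]
R2 <- R2 - (1/3)*R3:  [    0     1     0  |   8/3   1/2  -1/6 ]
Right block of [I | A^{-1}] is the inverse:
[ 7/4  1/4  -1/4 ]
[ 8/3  1/2  -1/6 ]
[  -6   -1   1/2 ]

inverse = [7/4 1/4 -1/4; 8/3 1/2 -1/6; -6 -1 1/2]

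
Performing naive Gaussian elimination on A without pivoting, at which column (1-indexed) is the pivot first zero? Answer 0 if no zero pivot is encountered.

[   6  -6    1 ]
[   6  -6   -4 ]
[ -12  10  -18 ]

Naive forward elimination:
R2 <- R2 - (1)*R1:  [  0   0  -5 ]
R3 <- R3 - (-2)*R1:  [   0   -2  -16 ]
Matrix at this point:
[ 6  -6    1 ]
[ 0   0   -5 ]
[ 0  -2  -16 ]
Pivot entry (2,2) is zero but row 3 has -2 in column 2 -> naive elimination stops; a row interchange (e.g. R2 <-> R3) would be required here.

first zero-pivot column = 2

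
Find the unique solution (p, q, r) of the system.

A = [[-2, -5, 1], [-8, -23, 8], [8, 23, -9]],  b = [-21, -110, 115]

(3, 2, -5)

Forward elimination on [A|b]:
R2 <- R2 - (4)*R1:  [   0   -3    4  -26 ]
R3 <- R3 - (-4)*R1:  [  0   3  -5  31 ]
R3 <- R3 - (-1)*R2:  [  0   0  -1   5 ]
Row echelon form:
[ -2  -5   1  |  -21 ]
[  0  -3   4  |  -26 ]
[  0   0  -1  |    5 ]
Back-substitution:
r = (5) / -1 = -5
q = (-26 - (4)*(-5)) / -3 = 2
p = (-21 - (-5)*(2) - (1)*(-5)) / -2 = 3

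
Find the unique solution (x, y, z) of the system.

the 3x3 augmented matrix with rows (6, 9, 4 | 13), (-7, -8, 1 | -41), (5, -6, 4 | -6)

(4, 1, -5)

Forward elimination on [A|b]:
R2 <- R2 - (-7/6)*R1:  [      0     5/2    17/3  -155/6 ]
R3 <- R3 - (5/6)*R1:  [      0   -27/2     2/3  -101/6 ]
R3 <- R3 - (-27/5)*R2:  [      0       0  469/15  -469/3 ]
Row echelon form:
[ 6    9       4  |      13 ]
[ 0  5/2    17/3  |  -155/6 ]
[ 0    0  469/15  |  -469/3 ]
Back-substitution:
z = (-469/3) / (469/15) = -5
y = (-155/6 - (17/3)*(-5)) / (5/2) = 1
x = (13 - (9)*(1) - (4)*(-5)) / 6 = 4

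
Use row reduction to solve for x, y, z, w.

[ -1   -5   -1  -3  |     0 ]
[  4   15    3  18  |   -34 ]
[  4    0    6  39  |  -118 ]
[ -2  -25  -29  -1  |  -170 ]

Forward elimination on [A|b]:
R2 <- R2 - (-4)*R1:  [   0   -5   -1    6  -34 ]
R3 <- R3 - (-4)*R1:  [    0   -20     2    27  -118 ]
R4 <- R4 - (2)*R1:  [    0   -15   -27     5  -170 ]
R3 <- R3 - (4)*R2:  [  0   0   6   3  18 ]
R4 <- R4 - (3)*R2:  [   0    0  -24  -13  -68 ]
R4 <- R4 - (-4)*R3:  [  0   0   0  -1   4 ]
Row echelon form:
[ -1  -5  -1  -3  |    0 ]
[  0  -5  -1   6  |  -34 ]
[  0   0   6   3  |   18 ]
[  0   0   0  -1  |    4 ]
Back-substitution:
w = (4) / -1 = -4
z = (18 - (3)*(-4)) / 6 = 5
y = (-34 - (-1)*(5) - (6)*(-4)) / -5 = 1
x = (0 - (-5)*(1) - (-1)*(5) - (-3)*(-4)) / -1 = 2

(2, 1, 5, -4)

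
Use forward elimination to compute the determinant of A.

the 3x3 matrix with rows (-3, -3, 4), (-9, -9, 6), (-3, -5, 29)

det(A) = 36

Forward elimination:
R2 <- R2 - (3)*R1:  [  0   0  -6 ]
R3 <- R3 - (1)*R1:  [  0  -2  25 ]
R2 <-> R3   (pivot in column 2 was zero)
[ -3  -3   4 ]
[  0  -2  25 ]
[  0   0  -6 ]
Upper-triangular form:
[ -3  -3   4 ]
[  0  -2  25 ]
[  0   0  -6 ]
det(A) = (-1)^1 * (-3) * (-2) * (-6) = 36  (1 row swap -> sign -1)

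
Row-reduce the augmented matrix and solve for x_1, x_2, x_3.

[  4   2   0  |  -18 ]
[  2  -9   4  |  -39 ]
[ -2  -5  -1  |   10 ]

(-5, 1, -5)

Forward elimination on [A|b]:
R2 <- R2 - (1/2)*R1:  [   0  -10    4  -30 ]
R3 <- R3 - (-1/2)*R1:  [  0  -4  -1   1 ]
R3 <- R3 - (2/5)*R2:  [     0      0  -13/5     13 ]
Row echelon form:
[ 4    2      0  |  -18 ]
[ 0  -10      4  |  -30 ]
[ 0    0  -13/5  |   13 ]
Back-substitution:
x_3 = (13) / (-13/5) = -5
x_2 = (-30 - (4)*(-5)) / -10 = 1
x_1 = (-18 - (2)*(1)) / 4 = -5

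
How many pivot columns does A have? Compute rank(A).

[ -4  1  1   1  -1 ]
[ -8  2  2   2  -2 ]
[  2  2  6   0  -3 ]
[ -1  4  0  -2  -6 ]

Row reduction:
R2 <- R2 - (2)*R1:  [ 0  0  0  0  0 ]
R3 <- R3 - (-1/2)*R1:  [    0   5/2  13/2   1/2  -7/2 ]
R4 <- R4 - (1/4)*R1:  [     0   15/4   -1/4   -9/4  -23/4 ]
R2 <-> R3   (pivot in column 2 was zero)
[ -4     1     1     1     -1 ]
[  0   5/2  13/2   1/2   -7/2 ]
[  0     0     0     0      0 ]
[  0  15/4  -1/4  -9/4  -23/4 ]
R4 <- R4 - (3/2)*R2:  [    0     0   -10    -3  -1/2 ]
R3 <-> R4   (pivot in column 3 was zero)
[ -4    1     1    1    -1 ]
[  0  5/2  13/2  1/2  -7/2 ]
[  0    0   -10   -3  -1/2 ]
[  0    0     0    0     0 ]
Row echelon form:
[ -4    1     1    1    -1 ]
[  0  5/2  13/2  1/2  -7/2 ]
[  0    0   -10   -3  -1/2 ]
[  0    0     0    0     0 ]
Nonzero rows / pivot columns: 3

rank(A) = 3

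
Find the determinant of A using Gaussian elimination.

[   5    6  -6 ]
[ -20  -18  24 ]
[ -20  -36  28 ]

det(A) = 120

Forward elimination:
R2 <- R2 - (-4)*R1:  [ 0  6  0 ]
R3 <- R3 - (-4)*R1:  [   0  -12    4 ]
R3 <- R3 - (-2)*R2:  [ 0  0  4 ]
Upper-triangular form:
[ 5  6  -6 ]
[ 0  6   0 ]
[ 0  0   4 ]
det(A) = (-1)^0 * (5) * (6) * (4) = 120  (0 row swaps -> sign +1)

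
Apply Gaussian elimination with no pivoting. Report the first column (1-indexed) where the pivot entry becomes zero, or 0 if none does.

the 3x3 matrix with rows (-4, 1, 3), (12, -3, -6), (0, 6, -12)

Naive forward elimination:
R2 <- R2 - (-3)*R1:  [ 0  0  3 ]
Matrix at this point:
[ -4  1    3 ]
[  0  0    3 ]
[  0  6  -12 ]
Pivot entry (2,2) is zero but row 3 has 6 in column 2 -> naive elimination stops; a row interchange (e.g. R2 <-> R3) would be required here.

first zero-pivot column = 2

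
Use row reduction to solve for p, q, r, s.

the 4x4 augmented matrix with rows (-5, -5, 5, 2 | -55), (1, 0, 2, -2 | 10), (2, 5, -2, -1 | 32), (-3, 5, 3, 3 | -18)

Forward elimination on [A|b]:
R2 <- R2 - (-1/5)*R1:  [    0    -1     3  -8/5    -1 ]
R3 <- R3 - (-2/5)*R1:  [    0     3     0  -1/5    10 ]
R4 <- R4 - (3/5)*R1:  [   0    8    0  9/5   15 ]
R3 <- R3 - (-3)*R2:  [  0   0   9  -5   7 ]
R4 <- R4 - (-8)*R2:  [   0    0   24  -11    7 ]
R4 <- R4 - (8/3)*R3:  [     0      0      0    7/3  -35/3 ]
Row echelon form:
[ -5  -5  5     2  |    -55 ]
[  0  -1  3  -8/5  |     -1 ]
[  0   0  9    -5  |      7 ]
[  0   0  0   7/3  |  -35/3 ]
Back-substitution:
s = (-35/3) / (7/3) = -5
r = (7 - (-5)*(-5)) / 9 = -2
q = (-1 - (3)*(-2) - (-8/5)*(-5)) / -1 = 3
p = (-55 - (-5)*(3) - (5)*(-2) - (2)*(-5)) / -5 = 4

(4, 3, -2, -5)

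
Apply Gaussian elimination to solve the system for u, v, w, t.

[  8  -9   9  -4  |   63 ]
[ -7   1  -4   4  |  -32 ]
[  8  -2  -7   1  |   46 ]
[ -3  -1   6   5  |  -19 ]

(4, -4, -1, -1)

Forward elimination on [A|b]:
R2 <- R2 - (-7/8)*R1:  [     0  -55/8   31/8    1/2  185/8 ]
R3 <- R3 - (1)*R1:  [   0    7  -16    5  -17 ]
R4 <- R4 - (-3/8)*R1:  [     0  -35/8   75/8    7/2   37/8 ]
R3 <- R3 - (-56/55)*R2:  [       0        0  -663/55   303/55    72/11 ]
R4 <- R4 - (7/11)*R2:  [       0        0    76/11    35/11  -111/11 ]
R4 <- R4 - (-380/663)*R3:  [         0          0          0   1401/221  -1401/221 ]
Row echelon form:
[ 8     -9        9        -4  |         63 ]
[ 0  -55/8     31/8       1/2  |      185/8 ]
[ 0      0  -663/55    303/55  |      72/11 ]
[ 0      0        0  1401/221  |  -1401/221 ]
Back-substitution:
t = (-1401/221) / (1401/221) = -1
w = (72/11 - (303/55)*(-1)) / (-663/55) = -1
v = (185/8 - (31/8)*(-1) - (1/2)*(-1)) / (-55/8) = -4
u = (63 - (-9)*(-4) - (9)*(-1) - (-4)*(-1)) / 8 = 4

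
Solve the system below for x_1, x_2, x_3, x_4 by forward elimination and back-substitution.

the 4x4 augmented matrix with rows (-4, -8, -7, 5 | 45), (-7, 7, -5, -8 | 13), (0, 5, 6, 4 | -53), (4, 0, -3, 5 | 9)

Forward elimination on [A|b]:
R2 <- R2 - (7/4)*R1:  [      0      21    29/4   -67/4  -263/4 ]
R4 <- R4 - (-1)*R1:  [   0   -8  -10   10   54 ]
R3 <- R3 - (5/21)*R2:  [        0         0    359/84    671/84  -3137/84 ]
R4 <- R4 - (-8/21)*R2:  [       0        0  -152/21    76/21   608/21 ]
R4 <- R4 - (-608/359)*R3:  [          0           0           0    6156/359  -12312/359 ]
Row echelon form:
[ -4  -8      -7         5  |          45 ]
[  0  21    29/4     -67/4  |      -263/4 ]
[  0   0  359/84    671/84  |    -3137/84 ]
[  0   0       0  6156/359  |  -12312/359 ]
Back-substitution:
x_4 = (-12312/359) / (6156/359) = -2
x_3 = (-3137/84 - (671/84)*(-2)) / (359/84) = -5
x_2 = (-263/4 - (29/4)*(-5) - (-67/4)*(-2)) / 21 = -3
x_1 = (45 - (-8)*(-3) - (-7)*(-5) - (5)*(-2)) / -4 = 1

(1, -3, -5, -2)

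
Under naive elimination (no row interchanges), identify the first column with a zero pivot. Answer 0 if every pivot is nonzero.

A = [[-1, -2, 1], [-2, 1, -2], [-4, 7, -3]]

first zero-pivot column = 0

Naive forward elimination:
R2 <- R2 - (2)*R1:  [  0   5  -4 ]
R3 <- R3 - (4)*R1:  [  0  15  -7 ]
R3 <- R3 - (3)*R2:  [ 0  0  5 ]
All pivots nonzero; naive elimination completes without hitting a zero pivot.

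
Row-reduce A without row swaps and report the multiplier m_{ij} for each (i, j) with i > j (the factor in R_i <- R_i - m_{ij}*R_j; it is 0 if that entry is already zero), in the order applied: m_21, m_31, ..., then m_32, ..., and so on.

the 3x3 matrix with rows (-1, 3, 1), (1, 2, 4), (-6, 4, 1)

Forward elimination:
R2 <- R2 - (-1)*R1:  [ 0  5  5 ]
R3 <- R3 - (6)*R1:  [   0  -14   -5 ]
R3 <- R3 - (-14/5)*R2:  [ 0  0  9 ]
Multipliers (in order of application): m_{21} = -1, m_{31} = 6, m_{32} = -14/5

multipliers: -1, 6, -14/5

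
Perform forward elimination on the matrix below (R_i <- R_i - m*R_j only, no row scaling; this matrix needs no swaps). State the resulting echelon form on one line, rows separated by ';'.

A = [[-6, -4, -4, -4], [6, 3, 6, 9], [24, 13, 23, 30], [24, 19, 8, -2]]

REF = [-6 -4 -4 -4; 0 -1 2 5; 0 0 1 -1; 0 0 0 -5]

Forward elimination:
R2 <- R2 - (-1)*R1:  [  0  -1   2   5 ]
R3 <- R3 - (-4)*R1:  [  0  -3   7  14 ]
R4 <- R4 - (-4)*R1:  [   0    3   -8  -18 ]
R3 <- R3 - (3)*R2:  [  0   0   1  -1 ]
R4 <- R4 - (-3)*R2:  [  0   0  -2  -3 ]
R4 <- R4 - (-2)*R3:  [  0   0   0  -5 ]
Row echelon form:
[ -6  -4  -4  -4 ]
[  0  -1   2   5 ]
[  0   0   1  -1 ]
[  0   0   0  -5 ]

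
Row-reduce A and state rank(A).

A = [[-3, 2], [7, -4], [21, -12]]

rank(A) = 2

Row reduction:
R2 <- R2 - (-7/3)*R1:  [   0  2/3 ]
R3 <- R3 - (-7)*R1:  [ 0  2 ]
R3 <- R3 - (3)*R2:  [ 0  0 ]
Row echelon form:
[ -3    2 ]
[  0  2/3 ]
[  0    0 ]
Nonzero rows / pivot columns: 2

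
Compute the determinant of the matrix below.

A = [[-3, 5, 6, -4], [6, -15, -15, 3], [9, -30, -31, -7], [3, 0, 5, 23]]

det(A) = -360

Forward elimination:
R2 <- R2 - (-2)*R1:  [  0  -5  -3  -5 ]
R3 <- R3 - (-3)*R1:  [   0  -15  -13  -19 ]
R4 <- R4 - (-1)*R1:  [  0   5  11  19 ]
R3 <- R3 - (3)*R2:  [  0   0  -4  -4 ]
R4 <- R4 - (-1)*R2:  [  0   0   8  14 ]
R4 <- R4 - (-2)*R3:  [ 0  0  0  6 ]
Upper-triangular form:
[ -3   5   6  -4 ]
[  0  -5  -3  -5 ]
[  0   0  -4  -4 ]
[  0   0   0   6 ]
det(A) = (-1)^0 * (-3) * (-5) * (-4) * (6) = -360  (0 row swaps -> sign +1)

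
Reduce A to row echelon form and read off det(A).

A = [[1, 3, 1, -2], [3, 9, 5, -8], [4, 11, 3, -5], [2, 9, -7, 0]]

det(A) = 2

Forward elimination:
R2 <- R2 - (3)*R1:  [  0   0   2  -2 ]
R3 <- R3 - (4)*R1:  [  0  -1  -1   3 ]
R4 <- R4 - (2)*R1:  [  0   3  -9   4 ]
R2 <-> R3   (pivot in column 2 was zero)
[ 1   3   1  -2 ]
[ 0  -1  -1   3 ]
[ 0   0   2  -2 ]
[ 0   3  -9   4 ]
R4 <- R4 - (-3)*R2:  [   0    0  -12   13 ]
R4 <- R4 - (-6)*R3:  [ 0  0  0  1 ]
Upper-triangular form:
[ 1   3   1  -2 ]
[ 0  -1  -1   3 ]
[ 0   0   2  -2 ]
[ 0   0   0   1 ]
det(A) = (-1)^1 * (1) * (-1) * (2) * (1) = 2  (1 row swap -> sign -1)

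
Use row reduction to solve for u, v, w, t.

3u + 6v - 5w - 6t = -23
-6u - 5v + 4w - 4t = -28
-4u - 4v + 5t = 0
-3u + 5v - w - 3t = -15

Forward elimination on [A|b]:
R2 <- R2 - (-2)*R1:  [   0    7   -6  -16  -74 ]
R3 <- R3 - (-4/3)*R1:  [     0      4  -20/3     -3  -92/3 ]
R4 <- R4 - (-1)*R1:  [   0   11   -6   -9  -38 ]
R3 <- R3 - (4/7)*R2:  [      0       0  -68/21    43/7  244/21 ]
R4 <- R4 - (11/7)*R2:  [     0      0   24/7  113/7  548/7 ]
R4 <- R4 - (-18/17)*R3:  [       0        0        0   385/17  1540/17 ]
Row echelon form:
[ 3  6      -5      -6  |      -23 ]
[ 0  7      -6     -16  |      -74 ]
[ 0  0  -68/21    43/7  |   244/21 ]
[ 0  0       0  385/17  |  1540/17 ]
Back-substitution:
t = (1540/17) / (385/17) = 4
w = (244/21 - (43/7)*(4)) / (-68/21) = 4
v = (-74 - (-6)*(4) - (-16)*(4)) / 7 = 2
u = (-23 - (6)*(2) - (-5)*(4) - (-6)*(4)) / 3 = 3

(3, 2, 4, 4)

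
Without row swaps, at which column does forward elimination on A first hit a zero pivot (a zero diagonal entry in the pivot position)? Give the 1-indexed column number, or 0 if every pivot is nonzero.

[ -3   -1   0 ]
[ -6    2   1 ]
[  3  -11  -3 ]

first zero-pivot column = 3

Naive forward elimination:
R2 <- R2 - (2)*R1:  [ 0  4  1 ]
R3 <- R3 - (-1)*R1:  [   0  -12   -3 ]
R3 <- R3 - (-3)*R2:  [ 0  0  0 ]
Matrix at this point:
[ -3  -1  0 ]
[  0   4  1 ]
[  0   0  0 ]
Pivot entry (3,3) in the last row is zero and there are no rows below to swap with -> zero pivot in column 3 (A is singular).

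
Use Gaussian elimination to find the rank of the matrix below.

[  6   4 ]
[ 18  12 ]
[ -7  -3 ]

rank(A) = 2

Row reduction:
R2 <- R2 - (3)*R1:  [ 0  0 ]
R3 <- R3 - (-7/6)*R1:  [   0  5/3 ]
R2 <-> R3   (pivot in column 2 was zero)
[ 6    4 ]
[ 0  5/3 ]
[ 0    0 ]
Row echelon form:
[ 6    4 ]
[ 0  5/3 ]
[ 0    0 ]
Nonzero rows / pivot columns: 2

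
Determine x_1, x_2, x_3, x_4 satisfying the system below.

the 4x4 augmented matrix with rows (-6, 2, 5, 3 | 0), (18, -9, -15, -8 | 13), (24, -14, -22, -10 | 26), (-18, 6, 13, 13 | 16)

(1, -3, 0, 4)

Forward elimination on [A|b]:
R2 <- R2 - (-3)*R1:  [  0  -3   0   1  13 ]
R3 <- R3 - (-4)*R1:  [  0  -6  -2   2  26 ]
R4 <- R4 - (3)*R1:  [  0   0  -2   4  16 ]
R3 <- R3 - (2)*R2:  [  0   0  -2   0   0 ]
R4 <- R4 - (1)*R3:  [  0   0   0   4  16 ]
Row echelon form:
[ -6   2   5  3  |   0 ]
[  0  -3   0  1  |  13 ]
[  0   0  -2  0  |   0 ]
[  0   0   0  4  |  16 ]
Back-substitution:
x_4 = (16) / 4 = 4
x_3 = (0) / -2 = 0
x_2 = (13 - (1)*(4)) / -3 = -3
x_1 = (0 - (2)*(-3) - (5)*(0) - (3)*(4)) / -6 = 1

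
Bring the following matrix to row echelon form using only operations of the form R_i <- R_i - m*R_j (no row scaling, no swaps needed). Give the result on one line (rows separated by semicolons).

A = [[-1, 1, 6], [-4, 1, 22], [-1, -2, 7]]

Forward elimination:
R2 <- R2 - (4)*R1:  [  0  -3  -2 ]
R3 <- R3 - (1)*R1:  [  0  -3   1 ]
R3 <- R3 - (1)*R2:  [ 0  0  3 ]
Row echelon form:
[ -1   1   6 ]
[  0  -3  -2 ]
[  0   0   3 ]

REF = [-1 1 6; 0 -3 -2; 0 0 3]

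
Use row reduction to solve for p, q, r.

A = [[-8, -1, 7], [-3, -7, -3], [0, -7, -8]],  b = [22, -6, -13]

Forward elimination on [A|b]:
R2 <- R2 - (3/8)*R1:  [     0  -53/8  -45/8  -57/4 ]
R3 <- R3 - (56/53)*R2:  [       0        0  -109/53   109/53 ]
Row echelon form:
[ -8     -1        7  |      22 ]
[  0  -53/8    -45/8  |   -57/4 ]
[  0      0  -109/53  |  109/53 ]
Back-substitution:
r = (109/53) / (-109/53) = -1
q = (-57/4 - (-45/8)*(-1)) / (-53/8) = 3
p = (22 - (-1)*(3) - (7)*(-1)) / -8 = -4

(-4, 3, -1)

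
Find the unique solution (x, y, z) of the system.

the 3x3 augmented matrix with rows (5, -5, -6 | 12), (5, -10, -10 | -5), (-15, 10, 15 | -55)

(5, 5, -2)

Forward elimination on [A|b]:
R2 <- R2 - (1)*R1:  [   0   -5   -4  -17 ]
R3 <- R3 - (-3)*R1:  [   0   -5   -3  -19 ]
R3 <- R3 - (1)*R2:  [  0   0   1  -2 ]
Row echelon form:
[ 5  -5  -6  |   12 ]
[ 0  -5  -4  |  -17 ]
[ 0   0   1  |   -2 ]
Back-substitution:
z = (-2) / 1 = -2
y = (-17 - (-4)*(-2)) / -5 = 5
x = (12 - (-5)*(5) - (-6)*(-2)) / 5 = 5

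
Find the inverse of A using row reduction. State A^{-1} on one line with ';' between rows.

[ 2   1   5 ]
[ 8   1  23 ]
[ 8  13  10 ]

inverse = [-289/6 55/6 3; 52/3 -10/3 -1; 16 -3 -1]

Gauss-Jordan on [A | I]:
R1 <- (1/2)*R1:  [   1  1/2  5/2  |  1/2    0    0 ]
R2 <- R2 - (8)*R1:  [  0  -3   3  |  -4   1   0 ]
R3 <- R3 - (8)*R1:  [   0    9  -10  |   -4    0    1 ]
R2 <- (1/-3)*R2:  [    0     1    -1  |   4/3  -1/3     0 ]
R1 <- R1 - (1/2)*R2:  [    1     0     3  |  -1/6   1/6     0 ]
R3 <- R3 - (9)*R2:  [   0    0   -1  |  -16    3    1 ]
R3 <- (1/-1)*R3:  [  0   0   1  |  16  -3  -1 ]
R1 <- R1 - (3)*R3:  [      1       0       0  |  -289/6    55/6       3 ]
R2 <- R2 - (-1)*R3:  [     0      1      0  |   52/3  -10/3     -1 ]
Right block of [I | A^{-1}] is the inverse:
[ -289/6   55/6   3 ]
[   52/3  -10/3  -1 ]
[     16     -3  -1 ]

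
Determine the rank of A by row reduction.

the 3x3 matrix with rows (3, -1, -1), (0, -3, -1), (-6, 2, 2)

Row reduction:
R3 <- R3 - (-2)*R1:  [ 0  0  0 ]
Row echelon form:
[ 3  -1  -1 ]
[ 0  -3  -1 ]
[ 0   0   0 ]
Nonzero rows / pivot columns: 2

rank(A) = 2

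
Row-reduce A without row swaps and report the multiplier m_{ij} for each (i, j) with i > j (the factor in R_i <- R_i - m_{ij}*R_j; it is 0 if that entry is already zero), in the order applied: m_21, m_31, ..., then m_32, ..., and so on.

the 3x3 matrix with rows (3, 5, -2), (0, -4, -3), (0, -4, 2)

multipliers: 0, 0, 1

Forward elimination:
R2: entry in column 1 is already 0 -> m_{21} = 0 (no row operation needed)
R3: entry in column 1 is already 0 -> m_{31} = 0 (no row operation needed)
R3 <- R3 - (1)*R2:  [ 0  0  5 ]
Multipliers (in order of application): m_{21} = 0, m_{31} = 0, m_{32} = 1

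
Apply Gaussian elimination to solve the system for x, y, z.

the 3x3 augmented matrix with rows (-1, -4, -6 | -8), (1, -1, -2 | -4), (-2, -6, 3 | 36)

Forward elimination on [A|b]:
R2 <- R2 - (-1)*R1:  [   0   -5   -8  -12 ]
R3 <- R3 - (2)*R1:  [  0   2  15  52 ]
R3 <- R3 - (-2/5)*R2:  [     0      0   59/5  236/5 ]
Row echelon form:
[ -1  -4    -6  |     -8 ]
[  0  -5    -8  |    -12 ]
[  0   0  59/5  |  236/5 ]
Back-substitution:
z = (236/5) / (59/5) = 4
y = (-12 - (-8)*(4)) / -5 = -4
x = (-8 - (-4)*(-4) - (-6)*(4)) / -1 = 0

(0, -4, 4)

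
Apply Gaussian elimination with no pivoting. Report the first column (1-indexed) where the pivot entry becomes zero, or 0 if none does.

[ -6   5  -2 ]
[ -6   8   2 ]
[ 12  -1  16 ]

first zero-pivot column = 3

Naive forward elimination:
R2 <- R2 - (1)*R1:  [ 0  3  4 ]
R3 <- R3 - (-2)*R1:  [  0   9  12 ]
R3 <- R3 - (3)*R2:  [ 0  0  0 ]
Matrix at this point:
[ -6  5  -2 ]
[  0  3   4 ]
[  0  0   0 ]
Pivot entry (3,3) in the last row is zero and there are no rows below to swap with -> zero pivot in column 3 (A is singular).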